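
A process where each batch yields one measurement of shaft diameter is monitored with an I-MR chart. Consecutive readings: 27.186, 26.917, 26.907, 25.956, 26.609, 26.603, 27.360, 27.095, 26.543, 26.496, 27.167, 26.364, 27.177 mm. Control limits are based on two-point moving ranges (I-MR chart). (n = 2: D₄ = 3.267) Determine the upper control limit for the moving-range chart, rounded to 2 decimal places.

1.58

Moving ranges: 0.269, 0.010, 0.951, 0.653, 0.006, 0.757, 0.265, 0.552, 0.047, 0.671, 0.803, 0.813; M̄R̄ = 5.7970 / 12 = 0.4831
UCL_MR = D₄·M̄R̄ = 3.267 × 0.4831 = 1.5782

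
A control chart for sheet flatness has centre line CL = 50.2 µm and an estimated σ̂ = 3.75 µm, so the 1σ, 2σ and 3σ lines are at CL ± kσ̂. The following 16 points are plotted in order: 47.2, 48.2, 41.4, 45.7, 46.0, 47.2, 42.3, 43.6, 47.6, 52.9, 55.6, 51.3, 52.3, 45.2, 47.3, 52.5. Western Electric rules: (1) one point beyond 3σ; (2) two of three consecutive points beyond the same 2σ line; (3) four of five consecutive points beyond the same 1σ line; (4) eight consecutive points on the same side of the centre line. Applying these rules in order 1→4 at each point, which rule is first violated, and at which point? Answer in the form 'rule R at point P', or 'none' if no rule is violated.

Zone of each point (C = within 1σ̂, B = 1σ̂–2σ̂, A = 2σ̂–3σ̂, * = beyond 3σ̂; sign = side of CL): 1:-C, 2:-C, 3:-A, 4:-B, 5:-B, 6:-C, 7:-A, 8:-B, 9:-C, 10:+C, 11:+B, 12:+C, 13:+C, 14:-B, 15:-C, 16:+C
Rule 3 (four of five consecutive points beyond the same 1σ limit) is satisfied at point 7.

rule 3 at point 7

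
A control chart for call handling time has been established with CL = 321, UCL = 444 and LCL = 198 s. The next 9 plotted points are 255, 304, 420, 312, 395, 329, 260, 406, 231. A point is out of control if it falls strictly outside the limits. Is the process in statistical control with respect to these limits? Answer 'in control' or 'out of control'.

in control

All 9 points lie within [198, 444].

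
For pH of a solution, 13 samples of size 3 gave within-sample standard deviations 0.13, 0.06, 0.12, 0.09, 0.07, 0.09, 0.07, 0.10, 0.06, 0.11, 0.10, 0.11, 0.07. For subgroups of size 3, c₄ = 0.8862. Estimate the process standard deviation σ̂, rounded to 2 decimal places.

0.10

s̄ = (0.13 + 0.06 + 0.12 + 0.09 + 0.07 + 0.09 + 0.07 + 0.10 + 0.06 + 0.11 + 0.10 + 0.11 + 0.07) / 13 = 0.0908
σ̂ = s̄ / c₄ = 0.0908 / 0.8862 = 0.1024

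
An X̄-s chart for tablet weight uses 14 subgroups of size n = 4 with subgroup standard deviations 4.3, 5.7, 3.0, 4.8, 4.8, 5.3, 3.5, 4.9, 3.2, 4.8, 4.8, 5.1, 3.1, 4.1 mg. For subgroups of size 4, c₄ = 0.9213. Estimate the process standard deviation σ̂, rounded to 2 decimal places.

4.76

s̄ = (4.3 + 5.7 + 3.0 + 4.8 + 4.8 + 5.3 + 3.5 + 4.9 + 3.2 + 4.8 + 4.8 + 5.1 + 3.1 + 4.1) / 14 = 4.3857
σ̂ = s̄ / c₄ = 4.3857 / 0.9213 = 4.7604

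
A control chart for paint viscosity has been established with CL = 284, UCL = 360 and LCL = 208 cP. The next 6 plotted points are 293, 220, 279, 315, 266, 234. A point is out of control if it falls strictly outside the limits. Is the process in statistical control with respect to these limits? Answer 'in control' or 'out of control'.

in control

All 6 points lie within [208, 360].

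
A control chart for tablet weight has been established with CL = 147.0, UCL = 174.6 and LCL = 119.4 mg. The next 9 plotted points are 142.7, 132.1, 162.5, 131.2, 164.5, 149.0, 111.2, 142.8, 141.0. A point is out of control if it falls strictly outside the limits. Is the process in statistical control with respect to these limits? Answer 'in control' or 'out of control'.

Compare each point to [119.4, 174.6]: sample 7 = 111.2 < LCL.

out of control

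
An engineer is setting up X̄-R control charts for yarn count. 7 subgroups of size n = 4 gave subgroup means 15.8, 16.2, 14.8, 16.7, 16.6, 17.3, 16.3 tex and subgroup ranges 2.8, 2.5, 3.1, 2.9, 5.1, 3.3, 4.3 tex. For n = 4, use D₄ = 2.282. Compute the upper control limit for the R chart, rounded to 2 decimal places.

R̄ = (2.8 + 2.5 + 3.1 + 2.9 + 5.1 + 3.3 + 4.3) / 7 = 24.0000 / 7 = 3.4286
UCL_R = D₄·R̄ = 2.282 × 3.4286 = 7.8240

7.82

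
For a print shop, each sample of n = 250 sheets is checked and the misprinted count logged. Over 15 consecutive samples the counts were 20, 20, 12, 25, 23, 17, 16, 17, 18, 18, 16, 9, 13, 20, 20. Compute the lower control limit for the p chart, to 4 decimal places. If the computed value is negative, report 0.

0.0219

p̄ = Σdᵢ / (k·n) = 264 / (15 × 250) = 0.07040
LCL = p̄ − 3·√(p̄(1−p̄)/n) = 0.07040 − 3 × 0.01618 = 0.02186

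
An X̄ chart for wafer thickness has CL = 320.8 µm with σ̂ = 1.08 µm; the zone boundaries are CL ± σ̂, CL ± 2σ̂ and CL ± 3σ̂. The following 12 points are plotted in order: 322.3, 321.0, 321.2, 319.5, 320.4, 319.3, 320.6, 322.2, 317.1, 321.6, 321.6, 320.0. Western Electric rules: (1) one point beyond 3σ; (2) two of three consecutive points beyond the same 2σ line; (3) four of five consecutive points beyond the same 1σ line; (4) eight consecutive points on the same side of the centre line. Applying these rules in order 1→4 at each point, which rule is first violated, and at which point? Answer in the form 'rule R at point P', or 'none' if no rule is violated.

Zone of each point (C = within 1σ̂, B = 1σ̂–2σ̂, A = 2σ̂–3σ̂, * = beyond 3σ̂; sign = side of CL): 1:+B, 2:+C, 3:+C, 4:-B, 5:-C, 6:-B, 7:-C, 8:+B, 9:-*, 10:+C, 11:+C, 12:-C
Rule 1 (one point beyond the 3σ limits) is satisfied at point 9.

rule 1 at point 9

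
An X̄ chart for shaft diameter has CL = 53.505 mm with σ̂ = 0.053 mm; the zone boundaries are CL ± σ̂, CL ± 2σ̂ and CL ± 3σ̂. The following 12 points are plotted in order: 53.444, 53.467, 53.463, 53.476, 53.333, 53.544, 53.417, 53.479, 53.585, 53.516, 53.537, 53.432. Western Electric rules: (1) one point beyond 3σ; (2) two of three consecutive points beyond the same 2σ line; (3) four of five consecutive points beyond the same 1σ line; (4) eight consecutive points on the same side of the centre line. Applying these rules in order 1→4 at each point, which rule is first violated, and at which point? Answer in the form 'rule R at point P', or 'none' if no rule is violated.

rule 1 at point 5

Zone of each point (C = within 1σ̂, B = 1σ̂–2σ̂, A = 2σ̂–3σ̂, * = beyond 3σ̂; sign = side of CL): 1:-B, 2:-C, 3:-C, 4:-C, 5:-*, 6:+C, 7:-B, 8:-C, 9:+B, 10:+C, 11:+C, 12:-B
Rule 1 (one point beyond the 3σ limits) is satisfied at point 5.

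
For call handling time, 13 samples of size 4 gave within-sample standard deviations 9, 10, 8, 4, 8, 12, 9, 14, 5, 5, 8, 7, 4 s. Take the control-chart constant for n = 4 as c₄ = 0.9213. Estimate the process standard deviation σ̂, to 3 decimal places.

s̄ = (9 + 10 + 8 + 4 + 8 + 12 + 9 + 14 + 5 + 5 + 8 + 7 + 4) / 13 = 7.9231
σ̂ = s̄ / c₄ = 7.9231 / 0.9213 = 8.5999

8.600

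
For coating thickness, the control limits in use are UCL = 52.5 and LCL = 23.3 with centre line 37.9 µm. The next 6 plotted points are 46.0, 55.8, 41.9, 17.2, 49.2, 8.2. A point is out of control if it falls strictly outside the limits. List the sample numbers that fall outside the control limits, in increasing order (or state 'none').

Compare each point to [23.3, 52.5]: sample 2 = 55.8 > UCL; sample 4 = 17.2 < LCL; sample 6 = 8.2 < LCL.

2, 4, 6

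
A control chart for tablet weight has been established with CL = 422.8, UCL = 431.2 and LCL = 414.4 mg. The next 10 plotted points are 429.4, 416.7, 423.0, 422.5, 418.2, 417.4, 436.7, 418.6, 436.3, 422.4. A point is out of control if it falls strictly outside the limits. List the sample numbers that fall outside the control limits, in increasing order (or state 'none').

Compare each point to [414.4, 431.2]: sample 7 = 436.7 > UCL; sample 9 = 436.3 > UCL.

7, 9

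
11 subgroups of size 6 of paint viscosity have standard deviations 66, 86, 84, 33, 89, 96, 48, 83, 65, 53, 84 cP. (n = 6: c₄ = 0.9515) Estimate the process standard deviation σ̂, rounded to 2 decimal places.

75.19

s̄ = (66 + 86 + 84 + 33 + 89 + 96 + 48 + 83 + 65 + 53 + 84) / 11 = 71.5455
σ̂ = s̄ / c₄ = 71.5455 / 0.9515 = 75.1923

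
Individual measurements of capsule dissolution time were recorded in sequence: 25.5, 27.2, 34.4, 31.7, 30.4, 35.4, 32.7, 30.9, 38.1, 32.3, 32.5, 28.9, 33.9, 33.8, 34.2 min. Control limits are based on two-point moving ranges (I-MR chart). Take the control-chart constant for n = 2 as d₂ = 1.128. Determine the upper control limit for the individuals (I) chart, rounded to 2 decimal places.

X̄ = (25.5 + 27.2 + 34.4 + 31.7 + 30.4 + 35.4 + 32.7 + 30.9 + 38.1 + 32.3 + 32.5 + 28.9 + 33.9 + 33.8 + 34.2) / 15 = 32.1267
Moving ranges: 1.7, 7.2, 2.7, 1.3, 5.0, 2.7, 1.8, 7.2, 5.8, 0.2, 3.6, 5.0, 0.1, 0.4; M̄R̄ = 44.7000 / 14 = 3.1929
UCL = X̄ + 3·M̄R̄/d₂ = 32.1267 + 3 × 3.1929 / 1.128 = 40.6183

40.62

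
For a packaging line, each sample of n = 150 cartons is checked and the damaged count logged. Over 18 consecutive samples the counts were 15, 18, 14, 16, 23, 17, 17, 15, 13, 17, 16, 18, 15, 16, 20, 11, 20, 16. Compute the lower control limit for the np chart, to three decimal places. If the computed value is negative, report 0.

5.004

p̄ = Σdᵢ / (k·n) = 297 / (18 × 150) = 0.11000
LCL = np̄ − 3·√(np̄(1−p̄)) = 16.5000 − 3 × 3.8321 = 5.0037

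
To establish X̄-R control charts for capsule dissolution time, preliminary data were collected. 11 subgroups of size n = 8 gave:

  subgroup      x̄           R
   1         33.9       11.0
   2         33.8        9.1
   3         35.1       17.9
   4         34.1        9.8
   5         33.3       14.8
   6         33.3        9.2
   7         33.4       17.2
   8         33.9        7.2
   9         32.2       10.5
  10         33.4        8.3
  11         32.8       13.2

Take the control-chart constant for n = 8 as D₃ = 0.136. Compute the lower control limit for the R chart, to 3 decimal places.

1.585

R̄ = (11.0 + 9.1 + 17.9 + 9.8 + 14.8 + 9.2 + 17.2 + 7.2 + 10.5 + 8.3 + 13.2) / 11 = 128.2000 / 11 = 11.6545
LCL_R = D₃·R̄ = 0.136 × 11.6545 = 1.5850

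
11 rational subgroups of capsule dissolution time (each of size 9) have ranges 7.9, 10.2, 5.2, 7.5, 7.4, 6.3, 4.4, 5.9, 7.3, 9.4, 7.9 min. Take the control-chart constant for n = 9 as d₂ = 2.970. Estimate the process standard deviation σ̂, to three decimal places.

R̄ = (7.9 + 10.2 + 5.2 + 7.5 + 7.4 + 6.3 + 4.4 + 5.9 + 7.3 + 9.4 + 7.9) / 11 = 7.2182
σ̂ = R̄ / d₂ = 7.2182 / 2.970 = 2.4304

2.430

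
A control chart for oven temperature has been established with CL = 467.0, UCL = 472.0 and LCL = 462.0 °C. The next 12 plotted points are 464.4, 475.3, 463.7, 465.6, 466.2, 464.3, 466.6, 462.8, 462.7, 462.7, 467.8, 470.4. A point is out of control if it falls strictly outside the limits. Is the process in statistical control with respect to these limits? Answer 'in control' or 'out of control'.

out of control

Compare each point to [462.0, 472.0]: sample 2 = 475.3 > UCL.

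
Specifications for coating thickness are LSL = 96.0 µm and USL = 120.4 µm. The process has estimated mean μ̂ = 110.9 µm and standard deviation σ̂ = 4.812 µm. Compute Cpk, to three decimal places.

0.658

Cpu = (USL − μ̂) / (3σ̂) = (120.4 − 110.9) / (3 × 4.812) = 0.6581; Cpl = (μ̂ − LSL) / (3σ̂) = (110.9 − 96.0) / (3 × 4.812) = 1.0321; Cpk = min(Cpu, Cpl) = 0.6581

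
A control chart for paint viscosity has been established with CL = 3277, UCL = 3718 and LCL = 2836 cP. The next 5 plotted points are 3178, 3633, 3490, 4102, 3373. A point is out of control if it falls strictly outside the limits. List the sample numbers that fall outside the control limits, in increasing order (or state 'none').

Compare each point to [2836, 3718]: sample 4 = 4102 > UCL.

4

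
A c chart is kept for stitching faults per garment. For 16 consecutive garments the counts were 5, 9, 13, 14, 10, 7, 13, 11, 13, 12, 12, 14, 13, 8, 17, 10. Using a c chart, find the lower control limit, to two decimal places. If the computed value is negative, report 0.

c̄ = (5 + 9 + 13 + 14 + 10 + 7 + 13 + 11 + 13 + 12 + 12 + 14 + 13 + 8 + 17 + 10) / 16 = 181 / 16 = 11.3125
LCL = c̄ − 3√c̄ = 11.3125 − 3 × 3.3634 = 1.2223

1.22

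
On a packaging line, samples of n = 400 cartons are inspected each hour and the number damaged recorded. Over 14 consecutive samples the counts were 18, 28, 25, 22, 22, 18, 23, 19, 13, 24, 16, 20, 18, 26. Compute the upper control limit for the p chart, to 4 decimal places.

0.0855

p̄ = Σdᵢ / (k·n) = 292 / (14 × 400) = 0.05214
UCL = p̄ + 3·√(p̄(1−p̄)/n) = 0.05214 + 3 × √(0.05214×0.94786/400) = 0.05214 + 3 × 0.01112 = 0.08549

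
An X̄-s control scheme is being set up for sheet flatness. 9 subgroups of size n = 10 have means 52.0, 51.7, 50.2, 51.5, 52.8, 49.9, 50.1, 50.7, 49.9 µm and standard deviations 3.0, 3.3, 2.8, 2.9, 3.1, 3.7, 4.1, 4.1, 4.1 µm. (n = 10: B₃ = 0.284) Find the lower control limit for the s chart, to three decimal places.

s̄ = (3.0 + 3.3 + 2.8 + 2.9 + 3.1 + 3.7 + 4.1 + 4.1 + 4.1) / 9 = 3.4556
LCL_s = B₃·s̄ = 0.284 × 3.4556 = 0.9814

0.981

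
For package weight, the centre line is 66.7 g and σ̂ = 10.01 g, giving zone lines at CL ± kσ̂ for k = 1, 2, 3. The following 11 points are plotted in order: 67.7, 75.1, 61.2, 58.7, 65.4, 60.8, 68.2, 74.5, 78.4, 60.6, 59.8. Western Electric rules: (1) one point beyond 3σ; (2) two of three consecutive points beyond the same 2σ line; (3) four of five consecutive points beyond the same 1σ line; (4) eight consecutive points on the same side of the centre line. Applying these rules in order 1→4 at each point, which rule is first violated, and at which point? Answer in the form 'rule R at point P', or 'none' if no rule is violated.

none

Zone of each point (C = within 1σ̂, B = 1σ̂–2σ̂, A = 2σ̂–3σ̂, * = beyond 3σ̂; sign = side of CL): 1:+C, 2:+C, 3:-C, 4:-C, 5:-C, 6:-C, 7:+C, 8:+C, 9:+B, 10:-C, 11:-C
No rule fires across all 11 points.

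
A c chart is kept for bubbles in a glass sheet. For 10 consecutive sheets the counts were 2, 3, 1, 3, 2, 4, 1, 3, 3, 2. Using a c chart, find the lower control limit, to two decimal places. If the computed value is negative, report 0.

0.00

c̄ = (2 + 3 + 1 + 3 + 2 + 4 + 1 + 3 + 3 + 2) / 10 = 24 / 10 = 2.4000
LCL = c̄ − 3√c̄ = 2.4000 − 3 × 1.5492 = -2.2476 → 0 (cannot be negative)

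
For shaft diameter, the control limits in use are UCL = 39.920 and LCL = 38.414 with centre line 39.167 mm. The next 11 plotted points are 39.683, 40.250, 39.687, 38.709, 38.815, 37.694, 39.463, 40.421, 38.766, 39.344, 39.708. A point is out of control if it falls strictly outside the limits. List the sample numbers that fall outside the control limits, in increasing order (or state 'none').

2, 6, 8

Compare each point to [38.414, 39.920]: sample 2 = 40.250 > UCL; sample 6 = 37.694 < LCL; sample 8 = 40.421 > UCL.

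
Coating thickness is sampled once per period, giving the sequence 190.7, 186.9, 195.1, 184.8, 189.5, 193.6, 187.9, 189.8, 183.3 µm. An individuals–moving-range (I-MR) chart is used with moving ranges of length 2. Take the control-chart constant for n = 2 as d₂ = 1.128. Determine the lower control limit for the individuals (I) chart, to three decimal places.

174.040

X̄ = (190.7 + 186.9 + 195.1 + 184.8 + 189.5 + 193.6 + 187.9 + 189.8 + 183.3) / 9 = 189.0667
Moving ranges: 3.8, 8.2, 10.3, 4.7, 4.1, 5.7, 1.9, 6.5; M̄R̄ = 45.2000 / 8 = 5.6500
LCL = X̄ − 3·M̄R̄/d₂ = 189.0667 − 3 × 5.6500 / 1.128 = 174.0401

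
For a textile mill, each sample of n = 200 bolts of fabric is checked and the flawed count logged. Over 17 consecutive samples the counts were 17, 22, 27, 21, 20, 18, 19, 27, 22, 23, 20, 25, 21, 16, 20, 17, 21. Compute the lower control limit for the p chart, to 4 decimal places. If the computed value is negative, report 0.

0.0398

p̄ = Σdᵢ / (k·n) = 356 / (17 × 200) = 0.10471
LCL = p̄ − 3·√(p̄(1−p̄)/n) = 0.10471 − 3 × 0.02165 = 0.03976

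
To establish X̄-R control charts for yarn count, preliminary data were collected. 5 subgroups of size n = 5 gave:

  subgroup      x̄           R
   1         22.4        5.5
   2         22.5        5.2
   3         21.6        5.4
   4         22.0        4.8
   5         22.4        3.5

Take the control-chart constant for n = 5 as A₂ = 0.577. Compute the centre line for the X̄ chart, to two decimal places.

22.18

X̄̄ = (22.4 + 22.5 + 21.6 + 22.0 + 22.4) / 5 = 110.9000 / 5 = 22.1800
CL = X̄̄ = 22.1800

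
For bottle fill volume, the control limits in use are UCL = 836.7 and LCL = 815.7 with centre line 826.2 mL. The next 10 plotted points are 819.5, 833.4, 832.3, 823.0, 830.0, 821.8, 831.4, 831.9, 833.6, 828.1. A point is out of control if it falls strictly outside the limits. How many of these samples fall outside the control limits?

0

All 10 points lie within [815.7, 836.7].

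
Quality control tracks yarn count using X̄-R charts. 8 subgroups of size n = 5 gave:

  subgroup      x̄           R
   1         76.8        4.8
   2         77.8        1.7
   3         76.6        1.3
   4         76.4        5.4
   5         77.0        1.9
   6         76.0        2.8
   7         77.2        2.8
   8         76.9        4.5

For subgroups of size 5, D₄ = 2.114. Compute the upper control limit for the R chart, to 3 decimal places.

6.659

R̄ = (4.8 + 1.7 + 1.3 + 5.4 + 1.9 + 2.8 + 2.8 + 4.5) / 8 = 25.2000 / 8 = 3.1500
UCL_R = D₄·R̄ = 2.114 × 3.1500 = 6.6591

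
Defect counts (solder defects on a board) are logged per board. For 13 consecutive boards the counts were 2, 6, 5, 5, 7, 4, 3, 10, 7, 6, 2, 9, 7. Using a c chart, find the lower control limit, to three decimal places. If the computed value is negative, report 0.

c̄ = (2 + 6 + 5 + 5 + 7 + 4 + 3 + 10 + 7 + 6 + 2 + 9 + 7) / 13 = 73 / 13 = 5.6154
LCL = c̄ − 3√c̄ = 5.6154 − 3 × 2.3697 = -1.4937 → 0 (cannot be negative)

0.000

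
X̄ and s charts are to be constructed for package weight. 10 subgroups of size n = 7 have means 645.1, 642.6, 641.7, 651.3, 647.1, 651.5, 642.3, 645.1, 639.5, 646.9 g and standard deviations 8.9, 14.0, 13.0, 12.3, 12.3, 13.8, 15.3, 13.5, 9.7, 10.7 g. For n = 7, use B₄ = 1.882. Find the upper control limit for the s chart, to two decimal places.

s̄ = (8.9 + 14.0 + 13.0 + 12.3 + 12.3 + 13.8 + 15.3 + 13.5 + 9.7 + 10.7) / 10 = 12.3500
UCL_s = B₄·s̄ = 1.882 × 12.3500 = 23.2427

23.24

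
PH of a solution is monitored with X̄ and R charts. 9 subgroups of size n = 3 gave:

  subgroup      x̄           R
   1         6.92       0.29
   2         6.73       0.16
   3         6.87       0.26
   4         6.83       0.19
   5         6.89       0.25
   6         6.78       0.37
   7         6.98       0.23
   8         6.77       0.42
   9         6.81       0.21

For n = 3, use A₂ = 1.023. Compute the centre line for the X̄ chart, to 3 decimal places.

X̄̄ = (6.92 + 6.73 + 6.87 + 6.83 + 6.89 + 6.78 + 6.98 + 6.77 + 6.81) / 9 = 61.5800 / 9 = 6.8422
CL = X̄̄ = 6.8422

6.842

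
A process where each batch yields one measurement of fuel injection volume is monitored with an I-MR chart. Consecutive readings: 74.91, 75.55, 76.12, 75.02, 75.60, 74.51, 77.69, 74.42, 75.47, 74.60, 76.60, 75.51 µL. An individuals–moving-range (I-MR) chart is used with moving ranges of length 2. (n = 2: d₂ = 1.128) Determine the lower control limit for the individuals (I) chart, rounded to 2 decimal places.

71.77

X̄ = (74.91 + 75.55 + 76.12 + 75.02 + 75.60 + 74.51 + 77.69 + 74.42 + 75.47 + 74.60 + 76.60 + 75.51) / 12 = 75.5000
Moving ranges: 0.64, 0.57, 1.10, 0.58, 1.09, 3.18, 3.27, 1.05, 0.87, 2.00, 1.09; M̄R̄ = 15.4400 / 11 = 1.4036
LCL = X̄ − 3·M̄R̄/d₂ = 75.5000 − 3 × 1.4036 / 1.128 = 71.7669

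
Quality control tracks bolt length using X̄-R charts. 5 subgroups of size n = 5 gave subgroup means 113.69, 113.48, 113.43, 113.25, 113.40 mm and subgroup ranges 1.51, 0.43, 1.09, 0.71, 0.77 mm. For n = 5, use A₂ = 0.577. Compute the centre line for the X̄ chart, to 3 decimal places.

X̄̄ = (113.69 + 113.48 + 113.43 + 113.25 + 113.40) / 5 = 567.2500 / 5 = 113.4500
CL = X̄̄ = 113.4500

113.450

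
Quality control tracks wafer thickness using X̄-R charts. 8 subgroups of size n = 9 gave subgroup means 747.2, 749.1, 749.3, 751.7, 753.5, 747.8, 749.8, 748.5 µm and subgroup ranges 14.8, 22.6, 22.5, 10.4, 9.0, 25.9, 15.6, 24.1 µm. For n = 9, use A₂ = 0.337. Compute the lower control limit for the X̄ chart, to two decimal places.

743.51

X̄̄ = (747.2 + 749.1 + 749.3 + 751.7 + 753.5 + 747.8 + 749.8 + 748.5) / 8 = 5996.9000 / 8 = 749.6125
R̄ = (14.8 + 22.6 + 22.5 + 10.4 + 9.0 + 25.9 + 15.6 + 24.1) / 8 = 144.9000 / 8 = 18.1125
LCL = X̄̄ − A₂·R̄ = 749.6125 − 0.337 × 18.1125 = 743.5086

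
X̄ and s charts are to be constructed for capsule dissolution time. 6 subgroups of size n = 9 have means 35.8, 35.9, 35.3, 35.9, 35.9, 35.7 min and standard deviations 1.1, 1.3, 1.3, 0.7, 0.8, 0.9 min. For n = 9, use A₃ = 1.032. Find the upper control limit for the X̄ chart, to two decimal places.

X̄̄ = (35.8 + 35.9 + 35.3 + 35.9 + 35.9 + 35.7) / 6 = 35.7500
s̄ = (1.1 + 1.3 + 1.3 + 0.7 + 0.8 + 0.9) / 6 = 1.0167
UCL = X̄̄ + A₃·s̄ = 35.7500 + 1.032 × 1.0167 = 36.7992

36.80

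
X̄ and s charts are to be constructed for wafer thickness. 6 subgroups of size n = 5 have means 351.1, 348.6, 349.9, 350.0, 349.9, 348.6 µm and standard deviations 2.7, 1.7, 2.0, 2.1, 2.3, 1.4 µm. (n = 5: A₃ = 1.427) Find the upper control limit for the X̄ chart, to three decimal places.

352.585

X̄̄ = (351.1 + 348.6 + 349.9 + 350.0 + 349.9 + 348.6) / 6 = 349.6833
s̄ = (2.7 + 1.7 + 2.0 + 2.1 + 2.3 + 1.4) / 6 = 2.0333
UCL = X̄̄ + A₃·s̄ = 349.6833 + 1.427 × 2.0333 = 352.5849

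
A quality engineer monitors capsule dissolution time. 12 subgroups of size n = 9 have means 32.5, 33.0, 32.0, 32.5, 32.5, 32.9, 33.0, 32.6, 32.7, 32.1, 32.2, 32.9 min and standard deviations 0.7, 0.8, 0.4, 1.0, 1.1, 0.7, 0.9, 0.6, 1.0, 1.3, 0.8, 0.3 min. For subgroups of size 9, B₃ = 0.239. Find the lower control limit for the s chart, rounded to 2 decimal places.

s̄ = (0.7 + 0.8 + 0.4 + 1.0 + 1.1 + 0.7 + 0.9 + 0.6 + 1.0 + 1.3 + 0.8 + 0.3) / 12 = 0.8000
LCL_s = B₃·s̄ = 0.239 × 0.8000 = 0.1912

0.19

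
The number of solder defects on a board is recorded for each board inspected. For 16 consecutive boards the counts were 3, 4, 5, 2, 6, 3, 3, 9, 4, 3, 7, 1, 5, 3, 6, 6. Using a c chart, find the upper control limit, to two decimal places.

10.65

c̄ = (3 + 4 + 5 + 2 + 6 + 3 + 3 + 9 + 4 + 3 + 7 + 1 + 5 + 3 + 6 + 6) / 16 = 70 / 16 = 4.3750
UCL = c̄ + 3√c̄ = 4.3750 + 3 × √4.3750 = 4.3750 + 3 × 2.0917 = 10.6500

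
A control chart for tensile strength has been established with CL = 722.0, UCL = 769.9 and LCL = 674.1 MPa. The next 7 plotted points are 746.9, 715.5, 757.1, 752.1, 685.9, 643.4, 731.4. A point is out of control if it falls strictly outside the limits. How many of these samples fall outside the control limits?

1

Compare each point to [674.1, 769.9]: sample 6 = 643.4 < LCL.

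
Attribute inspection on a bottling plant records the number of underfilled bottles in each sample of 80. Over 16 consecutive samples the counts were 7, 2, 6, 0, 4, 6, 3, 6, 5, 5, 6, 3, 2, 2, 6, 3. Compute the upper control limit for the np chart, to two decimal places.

10.06

p̄ = Σdᵢ / (k·n) = 66 / (16 × 80) = 0.05156
UCL = np̄ + 3·√(np̄(1−p̄)) = 4.1250 + 3 × √(4.1250×0.94844) = 4.1250 + 3 × 1.9780 = 10.0589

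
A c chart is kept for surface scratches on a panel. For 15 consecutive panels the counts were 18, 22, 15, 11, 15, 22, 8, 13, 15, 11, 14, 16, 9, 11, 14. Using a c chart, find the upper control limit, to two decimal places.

c̄ = (18 + 22 + 15 + 11 + 15 + 22 + 8 + 13 + 15 + 11 + 14 + 16 + 9 + 11 + 14) / 15 = 214 / 15 = 14.2667
UCL = c̄ + 3√c̄ = 14.2667 + 3 × √14.2667 = 14.2667 + 3 × 3.7771 = 25.5980

25.60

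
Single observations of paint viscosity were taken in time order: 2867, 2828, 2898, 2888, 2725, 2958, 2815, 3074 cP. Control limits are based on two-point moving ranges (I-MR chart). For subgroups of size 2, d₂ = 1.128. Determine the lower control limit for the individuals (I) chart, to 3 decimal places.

2533.221

X̄ = (2867 + 2828 + 2898 + 2888 + 2725 + 2958 + 2815 + 3074) / 8 = 2881.6250
Moving ranges: 39, 70, 10, 163, 233, 143, 259; M̄R̄ = 917.0000 / 7 = 131.0000
LCL = X̄ − 3·M̄R̄/d₂ = 2881.6250 − 3 × 131.0000 / 1.128 = 2533.2207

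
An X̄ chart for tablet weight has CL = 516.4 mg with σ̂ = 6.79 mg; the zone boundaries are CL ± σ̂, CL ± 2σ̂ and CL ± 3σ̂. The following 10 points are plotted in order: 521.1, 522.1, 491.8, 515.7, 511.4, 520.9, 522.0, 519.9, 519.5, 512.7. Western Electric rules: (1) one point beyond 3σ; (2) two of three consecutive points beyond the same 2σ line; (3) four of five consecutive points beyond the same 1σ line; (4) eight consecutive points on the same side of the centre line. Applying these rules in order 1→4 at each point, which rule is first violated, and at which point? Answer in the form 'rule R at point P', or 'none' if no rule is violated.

rule 1 at point 3

Zone of each point (C = within 1σ̂, B = 1σ̂–2σ̂, A = 2σ̂–3σ̂, * = beyond 3σ̂; sign = side of CL): 1:+C, 2:+C, 3:-*, 4:-C, 5:-C, 6:+C, 7:+C, 8:+C, 9:+C, 10:-C
Rule 1 (one point beyond the 3σ limits) is satisfied at point 3.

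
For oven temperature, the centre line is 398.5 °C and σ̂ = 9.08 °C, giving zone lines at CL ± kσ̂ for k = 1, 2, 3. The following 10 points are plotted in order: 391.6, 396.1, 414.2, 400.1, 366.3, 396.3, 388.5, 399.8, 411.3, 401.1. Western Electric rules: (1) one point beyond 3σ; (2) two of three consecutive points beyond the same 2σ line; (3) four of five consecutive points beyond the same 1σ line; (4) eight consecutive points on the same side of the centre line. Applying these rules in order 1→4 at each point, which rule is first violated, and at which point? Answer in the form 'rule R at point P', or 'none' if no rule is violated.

Zone of each point (C = within 1σ̂, B = 1σ̂–2σ̂, A = 2σ̂–3σ̂, * = beyond 3σ̂; sign = side of CL): 1:-C, 2:-C, 3:+B, 4:+C, 5:-*, 6:-C, 7:-B, 8:+C, 9:+B, 10:+C
Rule 1 (one point beyond the 3σ limits) is satisfied at point 5.

rule 1 at point 5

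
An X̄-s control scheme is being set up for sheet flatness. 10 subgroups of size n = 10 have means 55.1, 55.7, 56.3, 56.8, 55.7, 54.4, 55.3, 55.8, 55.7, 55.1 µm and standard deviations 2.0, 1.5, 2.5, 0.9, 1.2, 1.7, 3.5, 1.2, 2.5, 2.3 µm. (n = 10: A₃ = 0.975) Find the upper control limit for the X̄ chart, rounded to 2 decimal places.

57.47

X̄̄ = (55.1 + 55.7 + 56.3 + 56.8 + 55.7 + 54.4 + 55.3 + 55.8 + 55.7 + 55.1) / 10 = 55.5900
s̄ = (2.0 + 1.5 + 2.5 + 0.9 + 1.2 + 1.7 + 3.5 + 1.2 + 2.5 + 2.3) / 10 = 1.9300
UCL = X̄̄ + A₃·s̄ = 55.5900 + 0.975 × 1.9300 = 57.4717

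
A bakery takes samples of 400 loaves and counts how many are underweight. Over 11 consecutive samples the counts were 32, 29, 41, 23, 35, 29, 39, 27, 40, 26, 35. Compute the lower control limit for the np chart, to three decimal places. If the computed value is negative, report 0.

16.002

p̄ = Σdᵢ / (k·n) = 356 / (11 × 400) = 0.08091
LCL = np̄ − 3·√(np̄(1−p̄)) = 32.3636 − 3 × 5.4539 = 16.0019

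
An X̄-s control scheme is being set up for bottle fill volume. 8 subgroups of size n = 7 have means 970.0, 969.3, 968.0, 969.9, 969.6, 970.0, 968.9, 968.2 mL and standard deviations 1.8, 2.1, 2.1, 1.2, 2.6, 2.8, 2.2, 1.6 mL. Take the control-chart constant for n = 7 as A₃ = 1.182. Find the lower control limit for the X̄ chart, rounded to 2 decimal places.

X̄̄ = (970.0 + 969.3 + 968.0 + 969.9 + 969.6 + 970.0 + 968.9 + 968.2) / 8 = 969.2375
s̄ = (1.8 + 2.1 + 2.1 + 1.2 + 2.6 + 2.8 + 2.2 + 1.6) / 8 = 2.0500
LCL = X̄̄ − A₃·s̄ = 969.2375 − 1.182 × 2.0500 = 966.8144

966.81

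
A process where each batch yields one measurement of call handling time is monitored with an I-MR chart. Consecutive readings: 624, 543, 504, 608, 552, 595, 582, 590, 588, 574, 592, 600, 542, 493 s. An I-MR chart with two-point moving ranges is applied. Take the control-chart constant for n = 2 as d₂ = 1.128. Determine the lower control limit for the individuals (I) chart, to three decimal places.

469.641

X̄ = (624 + 543 + 504 + 608 + 552 + 595 + 582 + 590 + 588 + 574 + 592 + 600 + 542 + 493) / 14 = 570.5000
Moving ranges: 81, 39, 104, 56, 43, 13, 8, 2, 14, 18, 8, 58, 49; M̄R̄ = 493.0000 / 13 = 37.9231
LCL = X̄ − 3·M̄R̄/d₂ = 570.5000 − 3 × 37.9231 / 1.128 = 469.6408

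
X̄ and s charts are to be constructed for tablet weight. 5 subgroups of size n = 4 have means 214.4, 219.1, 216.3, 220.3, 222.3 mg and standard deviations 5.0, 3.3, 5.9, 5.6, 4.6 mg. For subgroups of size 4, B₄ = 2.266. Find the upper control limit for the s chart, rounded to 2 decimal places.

11.06

s̄ = (5.0 + 3.3 + 5.9 + 5.6 + 4.6) / 5 = 4.8800
UCL_s = B₄·s̄ = 2.266 × 4.8800 = 11.0581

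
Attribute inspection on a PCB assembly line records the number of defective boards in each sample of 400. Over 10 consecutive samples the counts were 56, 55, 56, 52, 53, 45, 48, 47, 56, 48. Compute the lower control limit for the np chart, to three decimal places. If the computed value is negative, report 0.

p̄ = Σdᵢ / (k·n) = 516 / (10 × 400) = 0.12900
LCL = np̄ − 3·√(np̄(1−p̄)) = 51.6000 − 3 × 6.7040 = 31.4880

31.488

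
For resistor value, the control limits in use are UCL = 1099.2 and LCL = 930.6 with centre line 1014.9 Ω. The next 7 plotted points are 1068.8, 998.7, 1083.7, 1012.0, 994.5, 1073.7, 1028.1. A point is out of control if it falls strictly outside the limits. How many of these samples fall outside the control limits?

0

All 7 points lie within [930.6, 1099.2].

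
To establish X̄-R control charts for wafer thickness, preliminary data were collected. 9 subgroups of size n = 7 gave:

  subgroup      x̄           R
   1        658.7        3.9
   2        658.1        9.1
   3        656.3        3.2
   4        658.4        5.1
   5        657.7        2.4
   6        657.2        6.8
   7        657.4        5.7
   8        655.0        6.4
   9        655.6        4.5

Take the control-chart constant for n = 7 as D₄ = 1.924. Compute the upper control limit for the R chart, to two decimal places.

R̄ = (3.9 + 9.1 + 3.2 + 5.1 + 2.4 + 6.8 + 5.7 + 6.4 + 4.5) / 9 = 47.1000 / 9 = 5.2333
UCL_R = D₄·R̄ = 1.924 × 5.2333 = 10.0689

10.07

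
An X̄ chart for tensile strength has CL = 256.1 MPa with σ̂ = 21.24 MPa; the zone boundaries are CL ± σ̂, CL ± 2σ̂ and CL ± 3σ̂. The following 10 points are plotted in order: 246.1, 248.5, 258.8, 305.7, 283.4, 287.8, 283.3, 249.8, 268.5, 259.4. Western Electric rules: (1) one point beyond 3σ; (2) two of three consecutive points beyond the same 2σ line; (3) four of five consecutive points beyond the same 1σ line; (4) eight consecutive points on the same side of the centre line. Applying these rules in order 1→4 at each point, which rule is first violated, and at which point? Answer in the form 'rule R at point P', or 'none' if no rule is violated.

Zone of each point (C = within 1σ̂, B = 1σ̂–2σ̂, A = 2σ̂–3σ̂, * = beyond 3σ̂; sign = side of CL): 1:-C, 2:-C, 3:+C, 4:+A, 5:+B, 6:+B, 7:+B, 8:-C, 9:+C, 10:+C
Rule 3 (four of five consecutive points beyond the same 1σ limit) is satisfied at point 7.

rule 3 at point 7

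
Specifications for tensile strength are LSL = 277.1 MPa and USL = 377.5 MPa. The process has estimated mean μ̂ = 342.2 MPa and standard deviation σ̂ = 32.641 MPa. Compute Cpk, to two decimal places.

0.36

Cpu = (USL − μ̂) / (3σ̂) = (377.5 − 342.2) / (3 × 32.641) = 0.3605; Cpl = (μ̂ − LSL) / (3σ̂) = (342.2 − 277.1) / (3 × 32.641) = 0.6648; Cpk = min(Cpu, Cpl) = 0.3605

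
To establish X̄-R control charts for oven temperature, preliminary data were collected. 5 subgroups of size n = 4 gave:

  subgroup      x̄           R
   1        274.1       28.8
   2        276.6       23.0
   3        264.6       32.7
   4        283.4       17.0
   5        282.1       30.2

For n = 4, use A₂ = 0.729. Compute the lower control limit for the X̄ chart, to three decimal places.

256.958

X̄̄ = (274.1 + 276.6 + 264.6 + 283.4 + 282.1) / 5 = 1380.8000 / 5 = 276.1600
R̄ = (28.8 + 23.0 + 32.7 + 17.0 + 30.2) / 5 = 131.7000 / 5 = 26.3400
LCL = X̄̄ − A₂·R̄ = 276.1600 − 0.729 × 26.3400 = 256.9581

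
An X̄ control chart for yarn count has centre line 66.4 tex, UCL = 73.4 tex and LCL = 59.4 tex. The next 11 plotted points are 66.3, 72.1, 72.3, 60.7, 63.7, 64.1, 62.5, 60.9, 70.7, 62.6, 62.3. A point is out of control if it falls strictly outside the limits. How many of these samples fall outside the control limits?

All 11 points lie within [59.4, 73.4].

0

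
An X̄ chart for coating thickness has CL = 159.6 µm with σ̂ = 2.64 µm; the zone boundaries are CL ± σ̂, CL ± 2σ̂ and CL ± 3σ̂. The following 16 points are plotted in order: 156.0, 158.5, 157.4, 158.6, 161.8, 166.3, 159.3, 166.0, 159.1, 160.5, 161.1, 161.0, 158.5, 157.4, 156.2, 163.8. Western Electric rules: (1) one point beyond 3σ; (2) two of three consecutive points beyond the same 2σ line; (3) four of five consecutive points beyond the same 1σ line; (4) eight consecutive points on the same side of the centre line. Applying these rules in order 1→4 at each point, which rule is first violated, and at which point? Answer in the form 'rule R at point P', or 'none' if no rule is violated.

Zone of each point (C = within 1σ̂, B = 1σ̂–2σ̂, A = 2σ̂–3σ̂, * = beyond 3σ̂; sign = side of CL): 1:-B, 2:-C, 3:-C, 4:-C, 5:+C, 6:+A, 7:-C, 8:+A, 9:-C, 10:+C, 11:+C, 12:+C, 13:-C, 14:-C, 15:-B, 16:+B
Rule 2 (two of three consecutive points beyond the same 2σ limit) is satisfied at point 8.

rule 2 at point 8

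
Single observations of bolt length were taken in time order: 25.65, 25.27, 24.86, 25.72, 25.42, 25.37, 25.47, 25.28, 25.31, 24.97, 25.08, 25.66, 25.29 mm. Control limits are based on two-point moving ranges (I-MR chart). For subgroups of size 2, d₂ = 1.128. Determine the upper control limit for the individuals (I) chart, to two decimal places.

26.16

X̄ = (25.65 + 25.27 + 24.86 + 25.72 + 25.42 + 25.37 + 25.47 + 25.28 + 25.31 + 24.97 + 25.08 + 25.66 + 25.29) / 13 = 25.3346
Moving ranges: 0.38, 0.41, 0.86, 0.30, 0.05, 0.10, 0.19, 0.03, 0.34, 0.11, 0.58, 0.37; M̄R̄ = 3.7200 / 12 = 0.3100
UCL = X̄ + 3·M̄R̄/d₂ = 25.3346 + 3 × 0.3100 / 1.128 = 26.1591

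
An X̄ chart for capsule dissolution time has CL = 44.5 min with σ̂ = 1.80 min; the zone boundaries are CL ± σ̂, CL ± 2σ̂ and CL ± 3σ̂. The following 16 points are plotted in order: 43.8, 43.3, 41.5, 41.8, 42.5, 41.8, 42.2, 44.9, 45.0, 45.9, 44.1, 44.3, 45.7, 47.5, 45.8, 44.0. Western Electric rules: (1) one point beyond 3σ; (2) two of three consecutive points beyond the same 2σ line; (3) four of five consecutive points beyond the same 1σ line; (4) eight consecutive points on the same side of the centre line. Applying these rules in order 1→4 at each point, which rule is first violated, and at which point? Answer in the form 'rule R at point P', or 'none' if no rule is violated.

rule 3 at point 6

Zone of each point (C = within 1σ̂, B = 1σ̂–2σ̂, A = 2σ̂–3σ̂, * = beyond 3σ̂; sign = side of CL): 1:-C, 2:-C, 3:-B, 4:-B, 5:-B, 6:-B, 7:-B, 8:+C, 9:+C, 10:+C, 11:-C, 12:-C, 13:+C, 14:+B, 15:+C, 16:-C
Rule 3 (four of five consecutive points beyond the same 1σ limit) is satisfied at point 6.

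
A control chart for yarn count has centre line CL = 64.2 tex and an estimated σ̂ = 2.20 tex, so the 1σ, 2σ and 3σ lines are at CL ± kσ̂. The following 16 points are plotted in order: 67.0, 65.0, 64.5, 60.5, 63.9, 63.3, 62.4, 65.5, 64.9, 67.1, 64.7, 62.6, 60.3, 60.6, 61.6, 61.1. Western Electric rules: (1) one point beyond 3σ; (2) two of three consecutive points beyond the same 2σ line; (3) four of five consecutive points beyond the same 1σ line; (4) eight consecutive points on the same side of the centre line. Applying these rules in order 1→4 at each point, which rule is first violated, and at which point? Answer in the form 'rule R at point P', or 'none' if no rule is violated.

rule 3 at point 16

Zone of each point (C = within 1σ̂, B = 1σ̂–2σ̂, A = 2σ̂–3σ̂, * = beyond 3σ̂; sign = side of CL): 1:+B, 2:+C, 3:+C, 4:-B, 5:-C, 6:-C, 7:-C, 8:+C, 9:+C, 10:+B, 11:+C, 12:-C, 13:-B, 14:-B, 15:-B, 16:-B
Rule 3 (four of five consecutive points beyond the same 1σ limit) is satisfied at point 16.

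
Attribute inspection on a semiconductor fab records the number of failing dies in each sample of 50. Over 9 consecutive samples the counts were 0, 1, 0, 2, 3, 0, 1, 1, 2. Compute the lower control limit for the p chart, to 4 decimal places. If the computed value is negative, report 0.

p̄ = Σdᵢ / (k·n) = 10 / (9 × 50) = 0.02222
LCL = p̄ − 3·√(p̄(1−p̄)/n) = 0.02222 − 3 × 0.02085 = -0.04032 → 0 (negative, so LCL = 0)

0.0000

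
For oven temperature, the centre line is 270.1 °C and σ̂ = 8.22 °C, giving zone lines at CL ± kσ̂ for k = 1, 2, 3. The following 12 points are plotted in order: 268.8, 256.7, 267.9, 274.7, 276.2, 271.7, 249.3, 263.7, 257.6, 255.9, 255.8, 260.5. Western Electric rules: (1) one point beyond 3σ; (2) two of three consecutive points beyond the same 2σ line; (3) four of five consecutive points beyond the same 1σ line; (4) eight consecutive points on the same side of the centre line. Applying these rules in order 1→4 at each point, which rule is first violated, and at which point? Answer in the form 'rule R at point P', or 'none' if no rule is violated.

Zone of each point (C = within 1σ̂, B = 1σ̂–2σ̂, A = 2σ̂–3σ̂, * = beyond 3σ̂; sign = side of CL): 1:-C, 2:-B, 3:-C, 4:+C, 5:+C, 6:+C, 7:-A, 8:-C, 9:-B, 10:-B, 11:-B, 12:-B
Rule 3 (four of five consecutive points beyond the same 1σ limit) is satisfied at point 11.

rule 3 at point 11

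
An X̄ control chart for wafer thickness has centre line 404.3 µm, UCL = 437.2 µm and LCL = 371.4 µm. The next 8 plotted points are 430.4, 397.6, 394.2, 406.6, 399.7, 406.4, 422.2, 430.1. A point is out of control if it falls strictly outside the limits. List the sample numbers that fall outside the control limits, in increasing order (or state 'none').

All 8 points lie within [371.4, 437.2].

none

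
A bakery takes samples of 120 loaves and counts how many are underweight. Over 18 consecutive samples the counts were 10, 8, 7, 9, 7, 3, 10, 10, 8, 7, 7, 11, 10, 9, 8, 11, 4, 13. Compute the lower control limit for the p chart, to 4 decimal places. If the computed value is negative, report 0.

0.0003

p̄ = Σdᵢ / (k·n) = 152 / (18 × 120) = 0.07037
LCL = p̄ − 3·√(p̄(1−p̄)/n) = 0.07037 − 3 × 0.02335 = 0.00032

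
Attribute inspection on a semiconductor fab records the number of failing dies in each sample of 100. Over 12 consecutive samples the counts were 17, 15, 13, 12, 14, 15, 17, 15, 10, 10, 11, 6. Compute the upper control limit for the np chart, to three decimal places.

22.978

p̄ = Σdᵢ / (k·n) = 155 / (12 × 100) = 0.12917
UCL = np̄ + 3·√(np̄(1−p̄)) = 12.9167 + 3 × √(12.9167×0.87083) = 12.9167 + 3 × 3.3538 = 22.9782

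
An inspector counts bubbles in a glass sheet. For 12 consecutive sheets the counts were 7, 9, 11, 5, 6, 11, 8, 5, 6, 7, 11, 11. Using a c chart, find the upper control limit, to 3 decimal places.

c̄ = (7 + 9 + 11 + 5 + 6 + 11 + 8 + 5 + 6 + 7 + 11 + 11) / 12 = 97 / 12 = 8.0833
UCL = c̄ + 3√c̄ = 8.0833 + 3 × √8.0833 = 8.0833 + 3 × 2.8431 = 16.6127

16.613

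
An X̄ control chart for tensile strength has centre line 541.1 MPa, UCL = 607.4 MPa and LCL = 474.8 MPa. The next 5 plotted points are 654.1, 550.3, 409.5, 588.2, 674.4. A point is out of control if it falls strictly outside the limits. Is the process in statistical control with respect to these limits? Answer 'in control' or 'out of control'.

out of control

Compare each point to [474.8, 607.4]: sample 1 = 654.1 > UCL; sample 3 = 409.5 < LCL; sample 5 = 674.4 > UCL.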